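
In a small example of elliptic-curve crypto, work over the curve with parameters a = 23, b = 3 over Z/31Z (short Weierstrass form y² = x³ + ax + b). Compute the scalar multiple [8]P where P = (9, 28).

(22, 11)

Repeated addition: build up to 8P.
2P: tangent at (9, 28): λ = (3·9² + 23)/(2·28) ≡ 18/25. 25⁻¹ ≡ 5 (mod 31) since 25·5 = 125 ≡ 1, so λ ≡ 18·5 ≡ 28.
  x = λ² - 9 - 9 = 784 - 18 ≡ 22; y = λ·(9 - 22) - 28 ≡ 11. → (22, 11)
3P: (22, 11) + (9, 28). λ = (28 - 11)/(9 - 22) ≡ 17/18 mod 31. 18⁻¹ ≡ 19 (mod 31), so λ ≡ 13.
  x = λ² - 22 - 9 = 169 - 31 ≡ 14; y = λ·(22 - 14) - 11 ≡ 0. → (14, 0)
4P: (14, 0) + (9, 28). λ = (28 - 0)/(9 - 14) ≡ 28/26 mod 31. 26⁻¹ ≡ 6 (mod 31), so λ ≡ 13.
  x = λ² - 14 - 9 = 169 - 23 ≡ 22; y = λ·(14 - 22) - 0 ≡ 20. → (22, 20)
5P: (22, 20) + (9, 28). λ = (28 - 20)/(9 - 22) ≡ 8/18 mod 31. 18⁻¹ ≡ 19 (mod 31), so λ ≡ 28.
  x = λ² - 22 - 9 = 784 - 31 ≡ 9; y = λ·(22 - 9) - 20 ≡ 3. → (9, 3)
6P: (9, 3) + (9, 28): same x and y₁ ≡ -y₂, so the sum is ∞.
7P: ∞ + (9, 28) = (9, 28) (identity).
8P: tangent at (9, 28): λ = (3·9² + 23)/(2·28) ≡ 18/25. 25⁻¹ ≡ 5 (mod 31) since 25·5 = 125 ≡ 1, so λ ≡ 18·5 ≡ 28.
  x = λ² - 9 - 9 = 784 - 18 ≡ 22; y = λ·(9 - 22) - 28 ≡ 11. → (22, 11)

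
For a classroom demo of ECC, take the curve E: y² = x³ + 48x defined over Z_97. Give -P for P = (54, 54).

-(54, 54) = (54, -54 mod 97) = (54, 43).

(54, 43)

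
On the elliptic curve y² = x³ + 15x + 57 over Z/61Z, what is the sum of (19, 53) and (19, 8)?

O

The two points share x = 19 and their y-coordinates satisfy 53 + 8 ≡ 0 (mod 61), so they are inverses. Their sum is 𝒪.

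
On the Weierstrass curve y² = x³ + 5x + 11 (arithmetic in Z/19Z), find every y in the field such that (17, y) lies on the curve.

none

x³ + 5x + 11 = 5009 ≡ 12 (mod 19).
12 is a non-residue mod 19; no y exists.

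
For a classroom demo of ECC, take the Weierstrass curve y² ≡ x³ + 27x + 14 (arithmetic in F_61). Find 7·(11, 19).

(46, 57)

Write G = (11, 19).
Repeated addition: build up to 7G.
2G: tangent at (11, 19): λ = (3·11² + 27)/(2·19) ≡ 24/38. 38⁻¹ ≡ 53 (mod 61), so λ ≡ 24·53 ≡ 52.
  x = λ² - 11 - 11 = 2704 - 22 ≡ 59; y = λ·(11 - 59) - 19 ≡ 47. → (59, 47)
3G: (59, 47) + (11, 19). λ = (19 - 47)/(11 - 59) ≡ 33/13 mod 61. 13⁻¹ ≡ 47 (mod 61), so λ ≡ 26.
  x = λ² - 59 - 11 = 676 - 70 ≡ 57; y = λ·(59 - 57) - 47 ≡ 5. → (57, 5)
4G: (57, 5) + (11, 19). λ = (19 - 5)/(11 - 57) ≡ 14/15 mod 61. 15⁻¹ ≡ 57 (mod 61), so λ ≡ 5.
  x = λ² - 57 - 11 = 25 - 68 ≡ 18; y = λ·(57 - 18) - 5 ≡ 7. → (18, 7)
5G: (18, 7) + (11, 19). λ = (19 - 7)/(11 - 18) ≡ 12/54 mod 61. 54⁻¹ ≡ 26 (mod 61), so λ ≡ 7.
  x = λ² - 18 - 11 = 49 - 29 ≡ 20; y = λ·(18 - 20) - 7 ≡ 40. → (20, 40)
6G: (20, 40) + (11, 19). λ = (19 - 40)/(11 - 20) ≡ 40/52 mod 61. 52⁻¹ ≡ 27 (mod 61) since 52·27 = 1404 ≡ 1, so λ ≡ 43.
  x = λ² - 20 - 11 = 1849 - 31 ≡ 49; y = λ·(20 - 49) - 40 ≡ 55. → (49, 55)
7G: (49, 55) + (11, 19). λ = (19 - 55)/(11 - 49) ≡ 25/23 mod 61. 23⁻¹ ≡ 8 (mod 61), so λ ≡ 17.
  x = λ² - 49 - 11 = 289 - 60 ≡ 46; y = λ·(49 - 46) - 55 ≡ 57. → (46, 57)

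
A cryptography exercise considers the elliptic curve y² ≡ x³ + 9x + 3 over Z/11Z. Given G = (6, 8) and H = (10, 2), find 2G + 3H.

(6, 8)

First 2G:
Repeated addition: build up to 2G.
2G: tangent at (6, 8): λ = (3·6² + 9)/(2·8) ≡ 7/5. 5⁻¹ ≡ 9 (mod 11), so λ ≡ 7·9 ≡ 8.
  x = λ² - 6 - 6 = 64 - 12 ≡ 8; y = λ·(6 - 8) - 8 ≡ 9. → (8, 9)
2G = (8, 9).
Next 3H:
Repeated addition: build up to 3H.
2H: tangent at (10, 2): λ = (3·10² + 9)/(2·2) ≡ 1/4. 4⁻¹ ≡ 3 (mod 11), so λ ≡ 1·3 ≡ 3.
  x = λ² - 10 - 10 = 9 - 20 ≡ 0; y = λ·(10 - 0) - 2 ≡ 6. → (0, 6)
3H: (0, 6) + (10, 2). λ = (2 - 6)/(10 - 0) ≡ 7/10 mod 11. 10⁻¹ ≡ 10 (mod 11) since 10·10 = 100 ≡ 1, so λ ≡ 4.
  x = λ² - 0 - 10 = 16 - 10 ≡ 6; y = λ·(0 - 6) - 6 ≡ 3. → (6, 3)
3H = (6, 3).
Finally 2G + 3H:
(8, 9) + (6, 3). λ = (3 - 9)/(6 - 8) ≡ 5/9 mod 11. 9⁻¹ ≡ 5 (mod 11) since 9·5 = 45 ≡ 1, so λ ≡ 3.
  x = λ² - 8 - 6 = 9 - 14 ≡ 6; y = λ·(8 - 6) - 9 ≡ 8. → (6, 8)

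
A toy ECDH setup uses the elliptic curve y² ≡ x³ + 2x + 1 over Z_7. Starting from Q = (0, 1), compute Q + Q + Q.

(1, 2)

Repeated addition: build up to 3Q.
2Q: tangent at (0, 1): λ = (3·0² + 2)/(2·1) ≡ 2/2. 2⁻¹ ≡ 4 (mod 7), so λ ≡ 2·4 ≡ 1.
  x = λ² - 0 - 0 = 1 - 0 ≡ 1; y = λ·(0 - 1) - 1 ≡ 5. → (1, 5)
3Q: (1, 5) + (0, 1). λ = (1 - 5)/(0 - 1) ≡ 3/6 mod 7. 6⁻¹ ≡ 6 (mod 7) since 6·6 = 36 ≡ 1, so λ ≡ 4.
  x = λ² - 1 - 0 = 16 - 1 ≡ 1; y = λ·(1 - 1) - 5 ≡ 2. → (1, 2)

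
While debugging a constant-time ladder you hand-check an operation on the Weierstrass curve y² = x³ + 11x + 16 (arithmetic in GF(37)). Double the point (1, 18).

(9, 20)

tangent at (1, 18): λ = (3·1² + 11)/(2·18) ≡ 14/36. 36⁻¹ ≡ 36 (mod 37), so λ ≡ 14·36 ≡ 23.
  x = λ² - 1 - 1 = 529 - 2 ≡ 9; y = λ·(1 - 9) - 18 ≡ 20. → (9, 20)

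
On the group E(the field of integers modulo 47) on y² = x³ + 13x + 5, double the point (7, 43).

(10, 17)

tangent at (7, 43): λ = (3·7² + 13)/(2·43) ≡ 19/39. 39⁻¹ ≡ 41 (mod 47) since 39·41 = 1599 ≡ 1, so λ ≡ 19·41 ≡ 27.
  x = λ² - 7 - 7 = 729 - 14 ≡ 10; y = λ·(7 - 10) - 43 ≡ 17. → (10, 17)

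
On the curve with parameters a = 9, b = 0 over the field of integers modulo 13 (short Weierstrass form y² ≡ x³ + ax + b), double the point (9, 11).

tangent at (9, 11): λ = (3·9² + 9)/(2·11) ≡ 5/9. 9⁻¹ ≡ 3 (mod 13), so λ ≡ 5·3 ≡ 2.
  x = λ² - 9 - 9 = 4 - 18 ≡ 12; y = λ·(9 - 12) - 11 ≡ 9. → (12, 9)

(12, 9)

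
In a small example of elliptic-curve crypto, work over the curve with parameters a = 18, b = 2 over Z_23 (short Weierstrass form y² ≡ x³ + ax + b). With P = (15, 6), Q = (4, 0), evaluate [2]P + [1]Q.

(14, 13)

First 2P:
Repeated addition: build up to 2P.
2P: tangent at (15, 6): λ = (3·15² + 18)/(2·6) ≡ 3/12. 12⁻¹ ≡ 2 (mod 23), so λ ≡ 3·2 ≡ 6.
  x = λ² - 15 - 15 = 36 - 30 ≡ 6; y = λ·(15 - 6) - 6 ≡ 2. → (6, 2)
2P = (6, 2).
Finally 2P + Q:
(6, 2) + (4, 0). λ = (0 - 2)/(4 - 6) ≡ 21/21 mod 23. 21⁻¹ ≡ 11 (mod 23) since 21·11 = 231 ≡ 1, so λ ≡ 1.
  x = λ² - 6 - 4 = 1 - 10 ≡ 14; y = λ·(6 - 14) - 2 ≡ 13. → (14, 13)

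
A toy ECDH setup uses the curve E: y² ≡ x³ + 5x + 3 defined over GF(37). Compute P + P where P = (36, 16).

tangent at (36, 16): λ = (3·36² + 5)/(2·16) ≡ 8/32. 32⁻¹ ≡ 22 (mod 37) since 32·22 = 704 ≡ 1, so λ ≡ 8·22 ≡ 28.
  x = λ² - 36 - 36 = 784 - 72 ≡ 9; y = λ·(36 - 9) - 16 ≡ 0. → (9, 0)

(9, 0)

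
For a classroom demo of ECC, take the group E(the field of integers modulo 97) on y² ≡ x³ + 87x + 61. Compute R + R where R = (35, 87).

tangent at (35, 87): λ = (3·35² + 87)/(2·87) ≡ 76/77. 77⁻¹ ≡ 63 (mod 97), so λ ≡ 76·63 ≡ 35.
  x = λ² - 35 - 35 = 1225 - 70 ≡ 88; y = λ·(35 - 88) - 87 ≡ 95. → (88, 95)

(88, 95)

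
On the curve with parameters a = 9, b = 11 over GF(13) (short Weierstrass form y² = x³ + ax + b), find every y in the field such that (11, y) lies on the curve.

x³ + 9x + 11 = 1441 ≡ 11 (mod 13).
11 is a non-residue mod 13; no y exists.

none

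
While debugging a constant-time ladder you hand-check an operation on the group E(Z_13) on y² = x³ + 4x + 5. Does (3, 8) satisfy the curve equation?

y² = 8² ≡ 12; x³ + 4x + 5 = 44 ≡ 5 (mod 13). 12 ≠ 5.

no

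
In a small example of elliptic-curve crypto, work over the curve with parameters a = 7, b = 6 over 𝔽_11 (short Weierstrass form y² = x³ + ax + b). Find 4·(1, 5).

(6, 0)

Write Q = (1, 5).
Repeated addition: build up to 4Q.
2Q: tangent at (1, 5): λ = (3·1² + 7)/(2·5) ≡ 10/10. 10⁻¹ ≡ 10 (mod 11) since 10·10 = 100 ≡ 1, so λ ≡ 10·10 ≡ 1.
  x = λ² - 1 - 1 = 1 - 2 ≡ 10; y = λ·(1 - 10) - 5 ≡ 8. → (10, 8)
3Q: (10, 8) + (1, 5). λ = (5 - 8)/(1 - 10) ≡ 8/2 mod 11. 2⁻¹ ≡ 6 (mod 11), so λ ≡ 4.
  x = λ² - 10 - 1 = 16 - 11 ≡ 5; y = λ·(10 - 5) - 8 ≡ 1. → (5, 1)
4Q: (5, 1) + (1, 5). λ = (5 - 1)/(1 - 5) ≡ 4/7 mod 11. 7⁻¹ ≡ 8 (mod 11), so λ ≡ 10.
  x = λ² - 5 - 1 = 100 - 6 ≡ 6; y = λ·(5 - 6) - 1 ≡ 0. → (6, 0)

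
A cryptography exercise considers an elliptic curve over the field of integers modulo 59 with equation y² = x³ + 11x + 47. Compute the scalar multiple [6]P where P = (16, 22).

(16, 22)

Repeated addition: build up to 6P.
2P: tangent at (16, 22): λ = (3·16² + 11)/(2·22) ≡ 12/44. 44⁻¹ ≡ 55 (mod 59) since 44·55 = 2420 ≡ 1, so λ ≡ 12·55 ≡ 11.
  x = λ² - 16 - 16 = 121 - 32 ≡ 30; y = λ·(16 - 30) - 22 ≡ 1. → (30, 1)
3P: (30, 1) + (16, 22). λ = (22 - 1)/(16 - 30) ≡ 21/45 mod 59. 45⁻¹ ≡ 21 (mod 59), so λ ≡ 28.
  x = λ² - 30 - 16 = 784 - 46 ≡ 30; y = λ·(30 - 30) - 1 ≡ 58. → (30, 58)
4P: (30, 58) + (16, 22). λ = (22 - 58)/(16 - 30) ≡ 23/45 mod 59. 45⁻¹ ≡ 21 (mod 59), so λ ≡ 11.
  x = λ² - 30 - 16 = 121 - 46 ≡ 16; y = λ·(30 - 16) - 58 ≡ 37. → (16, 37)
5P: (16, 37) + (16, 22): same x and y₁ ≡ -y₂, so the sum is ∞.
6P: ∞ + (16, 22) = (16, 22) (identity).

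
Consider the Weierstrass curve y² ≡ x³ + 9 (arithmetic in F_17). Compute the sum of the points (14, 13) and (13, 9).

(14, 13) + (13, 9). λ = (9 - 13)/(13 - 14) ≡ 13/16 mod 17. 16⁻¹ ≡ 16 (mod 17) since 16·16 = 256 ≡ 1, so λ ≡ 4.
  x = λ² - 14 - 13 = 16 - 27 ≡ 6; y = λ·(14 - 6) - 13 ≡ 2. → (6, 2)

(6, 2)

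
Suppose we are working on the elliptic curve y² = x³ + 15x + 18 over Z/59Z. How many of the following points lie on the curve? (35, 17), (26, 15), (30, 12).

2

(35, 17): 17² ≡ 53, rhs ≡ 53 → on.
(26, 15): 15² ≡ 48, rhs ≡ 48 → on.
(30, 12): 12² ≡ 26, rhs ≡ 33 → off.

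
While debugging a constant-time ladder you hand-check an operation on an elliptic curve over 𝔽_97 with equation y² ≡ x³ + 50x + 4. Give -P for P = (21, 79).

(21, 18)

-(21, 79) = (21, -79 mod 97) = (21, 18).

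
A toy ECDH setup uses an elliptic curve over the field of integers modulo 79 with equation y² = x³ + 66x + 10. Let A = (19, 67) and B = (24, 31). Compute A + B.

(19, 67) + (24, 31). λ = (31 - 67)/(24 - 19) ≡ 43/5 mod 79. 5⁻¹ ≡ 16 (mod 79), so λ ≡ 56.
  x = λ² - 19 - 24 = 3136 - 43 ≡ 12; y = λ·(19 - 12) - 67 ≡ 9. → (12, 9)

(12, 9)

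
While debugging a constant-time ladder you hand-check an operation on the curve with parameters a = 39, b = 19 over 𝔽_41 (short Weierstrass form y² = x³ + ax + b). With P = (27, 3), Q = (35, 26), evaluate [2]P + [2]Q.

First 2P:
Repeated addition: build up to 2P.
2P: tangent at (27, 3): λ = (3·27² + 39)/(2·3) ≡ 12/6. 6⁻¹ ≡ 7 (mod 41) since 6·7 = 42 ≡ 1, so λ ≡ 12·7 ≡ 2.
  x = λ² - 27 - 27 = 4 - 54 ≡ 32; y = λ·(27 - 32) - 3 ≡ 28. → (32, 28)
2P = (32, 28).
Next 2Q:
Repeated addition: build up to 2Q.
2Q: tangent at (35, 26): λ = (3·35² + 39)/(2·26) ≡ 24/11. 11⁻¹ ≡ 15 (mod 41), so λ ≡ 24·15 ≡ 32.
  x = λ² - 35 - 35 = 1024 - 70 ≡ 11; y = λ·(35 - 11) - 26 ≡ 4. → (11, 4)
2Q = (11, 4).
Finally 2P + 2Q:
(32, 28) + (11, 4). λ = (4 - 28)/(11 - 32) ≡ 17/20 mod 41. 20⁻¹ ≡ 39 (mod 41), so λ ≡ 7.
  x = λ² - 32 - 11 = 49 - 43 ≡ 6; y = λ·(32 - 6) - 28 ≡ 31. → (6, 31)

(6, 31)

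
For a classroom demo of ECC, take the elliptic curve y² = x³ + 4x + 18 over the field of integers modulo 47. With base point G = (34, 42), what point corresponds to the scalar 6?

Double-and-add on 6 = (110)₂. Start with G = (34, 42) for the leading 1-bit.
double: tangent at (34, 42): λ = (3·34² + 4)/(2·42) ≡ 41/37. 37⁻¹ ≡ 14 (mod 47), so λ ≡ 41·14 ≡ 10.
  x = λ² - 34 - 34 = 100 - 68 ≡ 32; y = λ·(34 - 32) - 42 ≡ 25. → (32, 25)
add G: (32, 25) + (34, 42). λ = (42 - 25)/(34 - 32) ≡ 17/2 mod 47. 2⁻¹ ≡ 24 (mod 47), so λ ≡ 32.
  x = λ² - 32 - 34 = 1024 - 66 ≡ 18; y = λ·(32 - 18) - 25 ≡ 0. → (18, 0)
double: (18, 0) + (18, 0): same x and y₁ ≡ -y₂, so the sum is the point at infinity.

O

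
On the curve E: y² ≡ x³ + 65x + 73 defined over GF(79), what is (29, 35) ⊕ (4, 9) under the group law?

(51, 78)

(29, 35) + (4, 9). λ = (9 - 35)/(4 - 29) ≡ 53/54 mod 79. 54⁻¹ ≡ 60 (mod 79), so λ ≡ 20.
  x = λ² - 29 - 4 = 400 - 33 ≡ 51; y = λ·(29 - 51) - 35 ≡ 78. → (51, 78)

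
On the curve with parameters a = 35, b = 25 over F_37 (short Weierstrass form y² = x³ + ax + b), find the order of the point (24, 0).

2P: (24, 0) + (24, 0): same x and y₁ ≡ -y₂, so the sum is O.
2P = O, so the order is 2.

2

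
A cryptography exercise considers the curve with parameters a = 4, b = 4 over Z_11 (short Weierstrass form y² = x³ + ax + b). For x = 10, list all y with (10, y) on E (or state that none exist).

none

x³ + 4x + 4 = 1044 ≡ 10 (mod 11).
10 is a non-residue mod 11; no y exists.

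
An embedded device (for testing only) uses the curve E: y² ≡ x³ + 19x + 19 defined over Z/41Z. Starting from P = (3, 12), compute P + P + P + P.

Double-and-add on 4 = (100)₂. Start with P = (3, 12) for the leading 1-bit.
double: tangent at (3, 12): λ = (3·3² + 19)/(2·12) ≡ 5/24. 24⁻¹ ≡ 12 (mod 41), so λ ≡ 5·12 ≡ 19.
  x = λ² - 3 - 3 = 361 - 6 ≡ 27; y = λ·(3 - 27) - 12 ≡ 24. → (27, 24)
double: tangent at (27, 24): λ = (3·27² + 19)/(2·24) ≡ 33/7. 7⁻¹ ≡ 6 (mod 41) since 7·6 = 42 ≡ 1, so λ ≡ 33·6 ≡ 34.
  x = λ² - 27 - 27 = 1156 - 54 ≡ 36; y = λ·(27 - 36) - 24 ≡ 39. → (36, 39)

(36, 39)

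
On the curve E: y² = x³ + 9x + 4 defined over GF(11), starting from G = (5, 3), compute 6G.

Repeated addition: build up to 6G.
2G: tangent at (5, 3): λ = (3·5² + 9)/(2·3) ≡ 7/6. 6⁻¹ ≡ 2 (mod 11), so λ ≡ 7·2 ≡ 3.
  x = λ² - 5 - 5 = 9 - 10 ≡ 10; y = λ·(5 - 10) - 3 ≡ 4. → (10, 4)
3G: (10, 4) + (5, 3). λ = (3 - 4)/(5 - 10) ≡ 10/6 mod 11. 6⁻¹ ≡ 2 (mod 11) since 6·2 = 12 ≡ 1, so λ ≡ 9.
  x = λ² - 10 - 5 = 81 - 15 ≡ 0; y = λ·(10 - 0) - 4 ≡ 9. → (0, 9)
4G: (0, 9) + (5, 3). λ = (3 - 9)/(5 - 0) ≡ 5/5 mod 11. 5⁻¹ ≡ 9 (mod 11), so λ ≡ 1.
  x = λ² - 0 - 5 = 1 - 5 ≡ 7; y = λ·(0 - 7) - 9 ≡ 6. → (7, 6)
5G: (7, 6) + (5, 3). λ = (3 - 6)/(5 - 7) ≡ 8/9 mod 11. 9⁻¹ ≡ 5 (mod 11), so λ ≡ 7.
  x = λ² - 7 - 5 = 49 - 12 ≡ 4; y = λ·(7 - 4) - 6 ≡ 4. → (4, 4)
6G: (4, 4) + (5, 3). λ = (3 - 4)/(5 - 4) ≡ 10/1 mod 11. 1⁻¹ ≡ 1 (mod 11), so λ ≡ 10.
  x = λ² - 4 - 5 = 100 - 9 ≡ 3; y = λ·(4 - 3) - 4 ≡ 6. → (3, 6)

(3, 6)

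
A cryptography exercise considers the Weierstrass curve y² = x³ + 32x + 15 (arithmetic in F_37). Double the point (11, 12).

(6, 4)

tangent at (11, 12): λ = (3·11² + 32)/(2·12) ≡ 25/24. 24⁻¹ ≡ 17 (mod 37) since 24·17 = 408 ≡ 1, so λ ≡ 25·17 ≡ 18.
  x = λ² - 11 - 11 = 324 - 22 ≡ 6; y = λ·(11 - 6) - 12 ≡ 4. → (6, 4)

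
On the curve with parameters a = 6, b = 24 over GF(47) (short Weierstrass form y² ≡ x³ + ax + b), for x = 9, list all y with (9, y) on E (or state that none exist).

x³ + 6x + 24 = 807 ≡ 8 (mod 47).
Square roots of 8 mod 47: 14 and 33 (since 14² = 196 ≡ 8).

14, 33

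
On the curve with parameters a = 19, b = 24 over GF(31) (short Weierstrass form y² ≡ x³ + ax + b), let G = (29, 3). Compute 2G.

tangent at (29, 3): λ = (3·29² + 19)/(2·3) ≡ 0/6. 6⁻¹ ≡ 26 (mod 31), so λ ≡ 0·26 ≡ 0.
  x = λ² - 29 - 29 = 0 - 58 ≡ 4; y = λ·(29 - 4) - 3 ≡ 28. → (4, 28)

(4, 28)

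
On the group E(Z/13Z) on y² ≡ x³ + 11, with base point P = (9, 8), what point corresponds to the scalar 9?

(7, 9)

Double-and-add on 9 = (1001)₂. Start with P = (9, 8) for the leading 1-bit.
double: tangent at (9, 8): λ = (3·9² + 0)/(2·8) ≡ 9/3. 3⁻¹ ≡ 9 (mod 13), so λ ≡ 9·9 ≡ 3.
  x = λ² - 9 - 9 = 9 - 18 ≡ 4; y = λ·(9 - 4) - 8 ≡ 7. → (4, 7)
double: tangent at (4, 7): λ = (3·4² + 0)/(2·7) ≡ 9/1. 1⁻¹ ≡ 1 (mod 13) since 1·1 = 1 ≡ 1, so λ ≡ 9·1 ≡ 9.
  x = λ² - 4 - 4 = 81 - 8 ≡ 8; y = λ·(4 - 8) - 7 ≡ 9. → (8, 9)
double: tangent at (8, 9): λ = (3·8² + 0)/(2·9) ≡ 10/5. 5⁻¹ ≡ 8 (mod 13), so λ ≡ 10·8 ≡ 2.
  x = λ² - 8 - 8 = 4 - 16 ≡ 1; y = λ·(8 - 1) - 9 ≡ 5. → (1, 5)
add P: (1, 5) + (9, 8). λ = (8 - 5)/(9 - 1) ≡ 3/8 mod 13. 8⁻¹ ≡ 5 (mod 13), so λ ≡ 2.
  x = λ² - 1 - 9 = 4 - 10 ≡ 7; y = λ·(1 - 7) - 5 ≡ 9. → (7, 9)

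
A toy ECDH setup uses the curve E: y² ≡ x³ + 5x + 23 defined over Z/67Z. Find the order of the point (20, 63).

2P: tangent at (20, 63): λ = (3·20² + 5)/(2·63) ≡ 66/59. 59⁻¹ ≡ 25 (mod 67), so λ ≡ 66·25 ≡ 42.
  x = λ² - 20 - 20 = 1764 - 40 ≡ 49; y = λ·(20 - 49) - 63 ≡ 59. → (49, 59)
3P: (49, 59) + (20, 63). λ = (63 - 59)/(20 - 49) ≡ 4/38 mod 67. 38⁻¹ ≡ 30 (mod 67), so λ ≡ 53.
  x = λ² - 49 - 20 = 2809 - 69 ≡ 60; y = λ·(49 - 60) - 59 ≡ 28. → (60, 28)
4P: (60, 28) + (20, 63). λ = (63 - 28)/(20 - 60) ≡ 35/27 mod 67. 27⁻¹ ≡ 5 (mod 67), so λ ≡ 41.
  x = λ² - 60 - 20 = 1681 - 80 ≡ 60; y = λ·(60 - 60) - 28 ≡ 39. → (60, 39)
5P: (60, 39) + (20, 63). λ = (63 - 39)/(20 - 60) ≡ 24/27 mod 67. 27⁻¹ ≡ 5 (mod 67), so λ ≡ 53.
  x = λ² - 60 - 20 = 2809 - 80 ≡ 49; y = λ·(60 - 49) - 39 ≡ 8. → (49, 8)
6P: (49, 8) + (20, 63). λ = (63 - 8)/(20 - 49) ≡ 55/38 mod 67. 38⁻¹ ≡ 30 (mod 67), so λ ≡ 42.
  x = λ² - 49 - 20 = 1764 - 69 ≡ 20; y = λ·(49 - 20) - 8 ≡ 4. → (20, 4)
7P: (20, 4) + (20, 63): same x and y₁ ≡ -y₂, so the sum is ∞.
7P = ∞, so the order is 7.

7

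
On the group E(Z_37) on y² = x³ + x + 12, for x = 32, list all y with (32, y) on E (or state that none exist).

17, 20

x³ + 1x + 12 = 32812 ≡ 30 (mod 37).
Square roots of 30 mod 37: 17 and 20 (since 17² = 289 ≡ 30).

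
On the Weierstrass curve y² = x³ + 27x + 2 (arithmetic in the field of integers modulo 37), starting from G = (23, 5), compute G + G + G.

(13, 21)

Repeated addition: build up to 3G.
2G: tangent at (23, 5): λ = (3·23² + 27)/(2·5) ≡ 23/10. 10⁻¹ ≡ 26 (mod 37), so λ ≡ 23·26 ≡ 6.
  x = λ² - 23 - 23 = 36 - 46 ≡ 27; y = λ·(23 - 27) - 5 ≡ 8. → (27, 8)
3G: (27, 8) + (23, 5). λ = (5 - 8)/(23 - 27) ≡ 34/33 mod 37. 33⁻¹ ≡ 9 (mod 37) since 33·9 = 297 ≡ 1, so λ ≡ 10.
  x = λ² - 27 - 23 = 100 - 50 ≡ 13; y = λ·(27 - 13) - 8 ≡ 21. → (13, 21)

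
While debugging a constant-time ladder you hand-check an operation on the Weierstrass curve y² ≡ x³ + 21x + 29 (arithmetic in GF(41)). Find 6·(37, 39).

Write Q = (37, 39).
Double-and-add on 6 = (110)₂. Start with Q = (37, 39) for the leading 1-bit.
double: tangent at (37, 39): λ = (3·37² + 21)/(2·39) ≡ 28/37. 37⁻¹ ≡ 10 (mod 41) since 37·10 = 370 ≡ 1, so λ ≡ 28·10 ≡ 34.
  x = λ² - 37 - 37 = 1156 - 74 ≡ 16; y = λ·(37 - 16) - 39 ≡ 19. → (16, 19)
add Q: (16, 19) + (37, 39). λ = (39 - 19)/(37 - 16) ≡ 20/21 mod 41. 21⁻¹ ≡ 2 (mod 41) since 21·2 = 42 ≡ 1, so λ ≡ 40.
  x = λ² - 16 - 37 = 1600 - 53 ≡ 30; y = λ·(16 - 30) - 19 ≡ 36. → (30, 36)
double: tangent at (30, 36): λ = (3·30² + 21)/(2·36) ≡ 15/31. 31⁻¹ ≡ 4 (mod 41) since 31·4 = 124 ≡ 1, so λ ≡ 15·4 ≡ 19.
  x = λ² - 30 - 30 = 361 - 60 ≡ 14; y = λ·(30 - 14) - 36 ≡ 22. → (14, 22)

(14, 22)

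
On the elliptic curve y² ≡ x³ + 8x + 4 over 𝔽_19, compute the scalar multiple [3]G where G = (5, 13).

Repeated addition: build up to 3G.
2G: tangent at (5, 13): λ = (3·5² + 8)/(2·13) ≡ 7/7. 7⁻¹ ≡ 11 (mod 19), so λ ≡ 7·11 ≡ 1.
  x = λ² - 5 - 5 = 1 - 10 ≡ 10; y = λ·(5 - 10) - 13 ≡ 1. → (10, 1)
3G: (10, 1) + (5, 13). λ = (13 - 1)/(5 - 10) ≡ 12/14 mod 19. 14⁻¹ ≡ 15 (mod 19) since 14·15 = 210 ≡ 1, so λ ≡ 9.
  x = λ² - 10 - 5 = 81 - 15 ≡ 9; y = λ·(10 - 9) - 1 ≡ 8. → (9, 8)

(9, 8)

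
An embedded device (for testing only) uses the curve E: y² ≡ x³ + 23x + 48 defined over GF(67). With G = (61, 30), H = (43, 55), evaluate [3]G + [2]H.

First 3G:
Repeated addition: build up to 3G.
2G: tangent at (61, 30): λ = (3·61² + 23)/(2·30) ≡ 64/60. 60⁻¹ ≡ 19 (mod 67), so λ ≡ 64·19 ≡ 10.
  x = λ² - 61 - 61 = 100 - 122 ≡ 45; y = λ·(61 - 45) - 30 ≡ 63. → (45, 63)
3G: (45, 63) + (61, 30). λ = (30 - 63)/(61 - 45) ≡ 34/16 mod 67. 16⁻¹ ≡ 21 (mod 67) since 16·21 = 336 ≡ 1, so λ ≡ 44.
  x = λ² - 45 - 61 = 1936 - 106 ≡ 21; y = λ·(45 - 21) - 63 ≡ 55. → (21, 55)
3G = (21, 55).
Next 2H:
Repeated addition: build up to 2H.
2H: tangent at (43, 55): λ = (3·43² + 23)/(2·55) ≡ 9/43. 43⁻¹ ≡ 53 (mod 67), so λ ≡ 9·53 ≡ 8.
  x = λ² - 43 - 43 = 64 - 86 ≡ 45; y = λ·(43 - 45) - 55 ≡ 63. → (45, 63)
2H = (45, 63).
Finally 3G + 2H:
(21, 55) + (45, 63). λ = (63 - 55)/(45 - 21) ≡ 8/24 mod 67. 24⁻¹ ≡ 14 (mod 67) since 24·14 = 336 ≡ 1, so λ ≡ 45.
  x = λ² - 21 - 45 = 2025 - 66 ≡ 16; y = λ·(21 - 16) - 55 ≡ 36. → (16, 36)

(16, 36)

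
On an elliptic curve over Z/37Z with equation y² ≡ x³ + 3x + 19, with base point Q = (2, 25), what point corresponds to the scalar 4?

(4, 24)

Repeated addition: build up to 4Q.
2Q: tangent at (2, 25): λ = (3·2² + 3)/(2·25) ≡ 15/13. 13⁻¹ ≡ 20 (mod 37) since 13·20 = 260 ≡ 1, so λ ≡ 15·20 ≡ 4.
  x = λ² - 2 - 2 = 16 - 4 ≡ 12; y = λ·(2 - 12) - 25 ≡ 9. → (12, 9)
3Q: (12, 9) + (2, 25). λ = (25 - 9)/(2 - 12) ≡ 16/27 mod 37. 27⁻¹ ≡ 11 (mod 37) since 27·11 = 297 ≡ 1, so λ ≡ 28.
  x = λ² - 12 - 2 = 784 - 14 ≡ 30; y = λ·(12 - 30) - 9 ≡ 5. → (30, 5)
4Q: (30, 5) + (2, 25). λ = (25 - 5)/(2 - 30) ≡ 20/9 mod 37. 9⁻¹ ≡ 33 (mod 37), so λ ≡ 31.
  x = λ² - 30 - 2 = 961 - 32 ≡ 4; y = λ·(30 - 4) - 5 ≡ 24. → (4, 24)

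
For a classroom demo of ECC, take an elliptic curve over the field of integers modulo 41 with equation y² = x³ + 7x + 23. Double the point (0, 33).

(9, 35)

tangent at (0, 33): λ = (3·0² + 7)/(2·33) ≡ 7/25. 25⁻¹ ≡ 23 (mod 41), so λ ≡ 7·23 ≡ 38.
  x = λ² - 0 - 0 = 1444 - 0 ≡ 9; y = λ·(0 - 9) - 33 ≡ 35. → (9, 35)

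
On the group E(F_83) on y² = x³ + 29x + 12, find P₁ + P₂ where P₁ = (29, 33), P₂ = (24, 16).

(29, 33) + (24, 16). λ = (16 - 33)/(24 - 29) ≡ 66/78 mod 83. 78⁻¹ ≡ 33 (mod 83) since 78·33 = 2574 ≡ 1, so λ ≡ 20.
  x = λ² - 29 - 24 = 400 - 53 ≡ 15; y = λ·(29 - 15) - 33 ≡ 81. → (15, 81)

(15, 81)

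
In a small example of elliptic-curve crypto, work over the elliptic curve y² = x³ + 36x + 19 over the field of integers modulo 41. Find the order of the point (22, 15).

2P: tangent at (22, 15): λ = (3·22² + 36)/(2·15) ≡ 12/30. 30⁻¹ ≡ 26 (mod 41) since 30·26 = 780 ≡ 1, so λ ≡ 12·26 ≡ 25.
  x = λ² - 22 - 22 = 625 - 44 ≡ 7; y = λ·(22 - 7) - 15 ≡ 32. → (7, 32)
3P: (7, 32) + (22, 15). λ = (15 - 32)/(22 - 7) ≡ 24/15 mod 41. 15⁻¹ ≡ 11 (mod 41), so λ ≡ 18.
  x = λ² - 7 - 22 = 324 - 29 ≡ 8; y = λ·(7 - 8) - 32 ≡ 32. → (8, 32)
4P: (8, 32) + (22, 15). λ = (15 - 32)/(22 - 8) ≡ 24/14 mod 41. 14⁻¹ ≡ 3 (mod 41), so λ ≡ 31.
  x = λ² - 8 - 22 = 961 - 30 ≡ 29; y = λ·(8 - 29) - 32 ≡ 14. → (29, 14)
5P: (29, 14) + (22, 15). λ = (15 - 14)/(22 - 29) ≡ 1/34 mod 41. 34⁻¹ ≡ 35 (mod 41), so λ ≡ 35.
  x = λ² - 29 - 22 = 1225 - 51 ≡ 26; y = λ·(29 - 26) - 14 ≡ 9. → (26, 9)
6P: (26, 9) + (22, 15). λ = (15 - 9)/(22 - 26) ≡ 6/37 mod 41. 37⁻¹ ≡ 10 (mod 41) since 37·10 = 370 ≡ 1, so λ ≡ 19.
  x = λ² - 26 - 22 = 361 - 48 ≡ 26; y = λ·(26 - 26) - 9 ≡ 32. → (26, 32)
7P: (26, 32) + (22, 15). λ = (15 - 32)/(22 - 26) ≡ 24/37 mod 41. 37⁻¹ ≡ 10 (mod 41), so λ ≡ 35.
  x = λ² - 26 - 22 = 1225 - 48 ≡ 29; y = λ·(26 - 29) - 32 ≡ 27. → (29, 27)
8P: (29, 27) + (22, 15). λ = (15 - 27)/(22 - 29) ≡ 29/34 mod 41. 34⁻¹ ≡ 35 (mod 41), so λ ≡ 31.
  x = λ² - 29 - 22 = 961 - 51 ≡ 8; y = λ·(29 - 8) - 27 ≡ 9. → (8, 9)
9P: (8, 9) + (22, 15). λ = (15 - 9)/(22 - 8) ≡ 6/14 mod 41. 14⁻¹ ≡ 3 (mod 41), so λ ≡ 18.
  x = λ² - 8 - 22 = 324 - 30 ≡ 7; y = λ·(8 - 7) - 9 ≡ 9. → (7, 9)
10P: (7, 9) + (22, 15). λ = (15 - 9)/(22 - 7) ≡ 6/15 mod 41. 15⁻¹ ≡ 11 (mod 41) since 15·11 = 165 ≡ 1, so λ ≡ 25.
  x = λ² - 7 - 22 = 625 - 29 ≡ 22; y = λ·(7 - 22) - 9 ≡ 26. → (22, 26)
11P: (22, 26) + (22, 15): same x and y₁ ≡ -y₂, so the sum is 𝒪.
11P = 𝒪, so the order is 11.

11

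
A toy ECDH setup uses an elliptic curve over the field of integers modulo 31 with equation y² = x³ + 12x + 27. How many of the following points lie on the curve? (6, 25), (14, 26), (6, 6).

(6, 25): 25² ≡ 5, rhs ≡ 5 → on.
(14, 26): 26² ≡ 25, rhs ≡ 25 → on.
(6, 6): 6² ≡ 5, rhs ≡ 5 → on.

3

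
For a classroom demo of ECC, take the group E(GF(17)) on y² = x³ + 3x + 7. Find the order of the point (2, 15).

2P: tangent at (2, 15): λ = (3·2² + 3)/(2·15) ≡ 15/13. 13⁻¹ ≡ 4 (mod 17), so λ ≡ 15·4 ≡ 9.
  x = λ² - 2 - 2 = 81 - 4 ≡ 9; y = λ·(2 - 9) - 15 ≡ 7. → (9, 7)
3P: (9, 7) + (2, 15). λ = (15 - 7)/(2 - 9) ≡ 8/10 mod 17. 10⁻¹ ≡ 12 (mod 17) since 10·12 = 120 ≡ 1, so λ ≡ 11.
  x = λ² - 9 - 2 = 121 - 11 ≡ 8; y = λ·(9 - 8) - 7 ≡ 4. → (8, 4)
4P: (8, 4) + (2, 15). λ = (15 - 4)/(2 - 8) ≡ 11/11 mod 17. 11⁻¹ ≡ 14 (mod 17) since 11·14 = 154 ≡ 1, so λ ≡ 1.
  x = λ² - 8 - 2 = 1 - 10 ≡ 8; y = λ·(8 - 8) - 4 ≡ 13. → (8, 13)
5P: (8, 13) + (2, 15). λ = (15 - 13)/(2 - 8) ≡ 2/11 mod 17. 11⁻¹ ≡ 14 (mod 17), so λ ≡ 11.
  x = λ² - 8 - 2 = 121 - 10 ≡ 9; y = λ·(8 - 9) - 13 ≡ 10. → (9, 10)
6P: (9, 10) + (2, 15). λ = (15 - 10)/(2 - 9) ≡ 5/10 mod 17. 10⁻¹ ≡ 12 (mod 17), so λ ≡ 9.
  x = λ² - 9 - 2 = 81 - 11 ≡ 2; y = λ·(9 - 2) - 10 ≡ 2. → (2, 2)
7P: (2, 2) + (2, 15): same x and y₁ ≡ -y₂, so the sum is O.
7P = O, so the order is 7.

7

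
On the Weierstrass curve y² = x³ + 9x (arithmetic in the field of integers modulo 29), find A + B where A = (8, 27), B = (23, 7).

(8, 27) + (23, 7). λ = (7 - 27)/(23 - 8) ≡ 9/15 mod 29. 15⁻¹ ≡ 2 (mod 29), so λ ≡ 18.
  x = λ² - 8 - 23 = 324 - 31 ≡ 3; y = λ·(8 - 3) - 27 ≡ 5. → (3, 5)

(3, 5)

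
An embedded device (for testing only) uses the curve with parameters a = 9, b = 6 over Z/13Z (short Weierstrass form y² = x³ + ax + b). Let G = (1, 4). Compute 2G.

(10, 2)

tangent at (1, 4): λ = (3·1² + 9)/(2·4) ≡ 12/8. 8⁻¹ ≡ 5 (mod 13) since 8·5 = 40 ≡ 1, so λ ≡ 12·5 ≡ 8.
  x = λ² - 1 - 1 = 64 - 2 ≡ 10; y = λ·(1 - 10) - 4 ≡ 2. → (10, 2)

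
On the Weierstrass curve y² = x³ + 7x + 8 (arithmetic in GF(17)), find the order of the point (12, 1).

2P: tangent at (12, 1): λ = (3·12² + 7)/(2·1) ≡ 14/2. 2⁻¹ ≡ 9 (mod 17), so λ ≡ 14·9 ≡ 7.
  x = λ² - 12 - 12 = 49 - 24 ≡ 8; y = λ·(12 - 8) - 1 ≡ 10. → (8, 10)
3P: (8, 10) + (12, 1). λ = (1 - 10)/(12 - 8) ≡ 8/4 mod 17. 4⁻¹ ≡ 13 (mod 17), so λ ≡ 2.
  x = λ² - 8 - 12 = 4 - 20 ≡ 1; y = λ·(8 - 1) - 10 ≡ 4. → (1, 4)
4P: (1, 4) + (12, 1). λ = (1 - 4)/(12 - 1) ≡ 14/11 mod 17. 11⁻¹ ≡ 14 (mod 17), so λ ≡ 9.
  x = λ² - 1 - 12 = 81 - 13 ≡ 0; y = λ·(1 - 0) - 4 ≡ 5. → (0, 5)
5P: (0, 5) + (12, 1). λ = (1 - 5)/(12 - 0) ≡ 13/12 mod 17. 12⁻¹ ≡ 10 (mod 17) since 12·10 = 120 ≡ 1, so λ ≡ 11.
  x = λ² - 0 - 12 = 121 - 12 ≡ 7; y = λ·(0 - 7) - 5 ≡ 3. → (7, 3)
6P: (7, 3) + (12, 1). λ = (1 - 3)/(12 - 7) ≡ 15/5 mod 17. 5⁻¹ ≡ 7 (mod 17), so λ ≡ 3.
  x = λ² - 7 - 12 = 9 - 19 ≡ 7; y = λ·(7 - 7) - 3 ≡ 14. → (7, 14)
7P: (7, 14) + (12, 1). λ = (1 - 14)/(12 - 7) ≡ 4/5 mod 17. 5⁻¹ ≡ 7 (mod 17), so λ ≡ 11.
  x = λ² - 7 - 12 = 121 - 19 ≡ 0; y = λ·(7 - 0) - 14 ≡ 12. → (0, 12)
8P: (0, 12) + (12, 1). λ = (1 - 12)/(12 - 0) ≡ 6/12 mod 17. 12⁻¹ ≡ 10 (mod 17) since 12·10 = 120 ≡ 1, so λ ≡ 9.
  x = λ² - 0 - 12 = 81 - 12 ≡ 1; y = λ·(0 - 1) - 12 ≡ 13. → (1, 13)
9P: (1, 13) + (12, 1). λ = (1 - 13)/(12 - 1) ≡ 5/11 mod 17. 11⁻¹ ≡ 14 (mod 17), so λ ≡ 2.
  x = λ² - 1 - 12 = 4 - 13 ≡ 8; y = λ·(1 - 8) - 13 ≡ 7. → (8, 7)
10P: (8, 7) + (12, 1). λ = (1 - 7)/(12 - 8) ≡ 11/4 mod 17. 4⁻¹ ≡ 13 (mod 17), so λ ≡ 7.
  x = λ² - 8 - 12 = 49 - 20 ≡ 12; y = λ·(8 - 12) - 7 ≡ 16. → (12, 16)
11P: (12, 16) + (12, 1): same x and y₁ ≡ -y₂, so the sum is ∞.
11P = ∞, so the order is 11.

11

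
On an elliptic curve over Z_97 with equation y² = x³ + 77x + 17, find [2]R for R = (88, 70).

tangent at (88, 70): λ = (3·88² + 77)/(2·70) ≡ 29/43. 43⁻¹ ≡ 88 (mod 97) since 43·88 = 3784 ≡ 1, so λ ≡ 29·88 ≡ 30.
  x = λ² - 88 - 88 = 900 - 176 ≡ 45; y = λ·(88 - 45) - 70 ≡ 56. → (45, 56)

(45, 56)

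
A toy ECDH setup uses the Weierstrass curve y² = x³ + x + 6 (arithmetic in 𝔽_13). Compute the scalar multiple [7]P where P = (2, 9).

(4, 3)

Repeated addition: build up to 7P.
2P: tangent at (2, 9): λ = (3·2² + 1)/(2·9) ≡ 0/5. 5⁻¹ ≡ 8 (mod 13), so λ ≡ 0·8 ≡ 0.
  x = λ² - 2 - 2 = 0 - 4 ≡ 9; y = λ·(2 - 9) - 9 ≡ 4. → (9, 4)
3P: (9, 4) + (2, 9). λ = (9 - 4)/(2 - 9) ≡ 5/6 mod 13. 6⁻¹ ≡ 11 (mod 13) since 6·11 = 66 ≡ 1, so λ ≡ 3.
  x = λ² - 9 - 2 = 9 - 11 ≡ 11; y = λ·(9 - 11) - 4 ≡ 3. → (11, 3)
4P: (11, 3) + (2, 9). λ = (9 - 3)/(2 - 11) ≡ 6/4 mod 13. 4⁻¹ ≡ 10 (mod 13), so λ ≡ 8.
  x = λ² - 11 - 2 = 64 - 13 ≡ 12; y = λ·(11 - 12) - 3 ≡ 2. → (12, 2)
5P: (12, 2) + (2, 9). λ = (9 - 2)/(2 - 12) ≡ 7/3 mod 13. 3⁻¹ ≡ 9 (mod 13) since 3·9 = 27 ≡ 1, so λ ≡ 11.
  x = λ² - 12 - 2 = 121 - 14 ≡ 3; y = λ·(12 - 3) - 2 ≡ 6. → (3, 6)
6P: (3, 6) + (2, 9). λ = (9 - 6)/(2 - 3) ≡ 3/12 mod 13. 12⁻¹ ≡ 12 (mod 13), so λ ≡ 10.
  x = λ² - 3 - 2 = 100 - 5 ≡ 4; y = λ·(3 - 4) - 6 ≡ 10. → (4, 10)
7P: (4, 10) + (2, 9). λ = (9 - 10)/(2 - 4) ≡ 12/11 mod 13. 11⁻¹ ≡ 6 (mod 13) since 11·6 = 66 ≡ 1, so λ ≡ 7.
  x = λ² - 4 - 2 = 49 - 6 ≡ 4; y = λ·(4 - 4) - 10 ≡ 3. → (4, 3)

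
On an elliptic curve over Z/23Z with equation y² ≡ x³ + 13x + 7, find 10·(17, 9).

Write P = (17, 9).
Repeated addition: build up to 10P.
2P: tangent at (17, 9): λ = (3·17² + 13)/(2·9) ≡ 6/18. 18⁻¹ ≡ 9 (mod 23) since 18·9 = 162 ≡ 1, so λ ≡ 6·9 ≡ 8.
  x = λ² - 17 - 17 = 64 - 34 ≡ 7; y = λ·(17 - 7) - 9 ≡ 2. → (7, 2)
3P: (7, 2) + (17, 9). λ = (9 - 2)/(17 - 7) ≡ 7/10 mod 23. 10⁻¹ ≡ 7 (mod 23), so λ ≡ 3.
  x = λ² - 7 - 17 = 9 - 24 ≡ 8; y = λ·(7 - 8) - 2 ≡ 18. → (8, 18)
4P: (8, 18) + (17, 9). λ = (9 - 18)/(17 - 8) ≡ 14/9 mod 23. 9⁻¹ ≡ 18 (mod 23), so λ ≡ 22.
  x = λ² - 8 - 17 = 484 - 25 ≡ 22; y = λ·(8 - 22) - 18 ≡ 19. → (22, 19)
5P: (22, 19) + (17, 9). λ = (9 - 19)/(17 - 22) ≡ 13/18 mod 23. 18⁻¹ ≡ 9 (mod 23) since 18·9 = 162 ≡ 1, so λ ≡ 2.
  x = λ² - 22 - 17 = 4 - 39 ≡ 11; y = λ·(22 - 11) - 19 ≡ 3. → (11, 3)
6P: (11, 3) + (17, 9). λ = (9 - 3)/(17 - 11) ≡ 6/6 mod 23. 6⁻¹ ≡ 4 (mod 23), so λ ≡ 1.
  x = λ² - 11 - 17 = 1 - 28 ≡ 19; y = λ·(11 - 19) - 3 ≡ 12. → (19, 12)
7P: (19, 12) + (17, 9). λ = (9 - 12)/(17 - 19) ≡ 20/21 mod 23. 21⁻¹ ≡ 11 (mod 23), so λ ≡ 13.
  x = λ² - 19 - 17 = 169 - 36 ≡ 18; y = λ·(19 - 18) - 12 ≡ 1. → (18, 1)
8P: (18, 1) + (17, 9). λ = (9 - 1)/(17 - 18) ≡ 8/22 mod 23. 22⁻¹ ≡ 22 (mod 23), so λ ≡ 15.
  x = λ² - 18 - 17 = 225 - 35 ≡ 6; y = λ·(18 - 6) - 1 ≡ 18. → (6, 18)
9P: (6, 18) + (17, 9). λ = (9 - 18)/(17 - 6) ≡ 14/11 mod 23. 11⁻¹ ≡ 21 (mod 23), so λ ≡ 18.
  x = λ² - 6 - 17 = 324 - 23 ≡ 2; y = λ·(6 - 2) - 18 ≡ 8. → (2, 8)
10P: (2, 8) + (17, 9). λ = (9 - 8)/(17 - 2) ≡ 1/15 mod 23. 15⁻¹ ≡ 20 (mod 23), so λ ≡ 20.
  x = λ² - 2 - 17 = 400 - 19 ≡ 13; y = λ·(2 - 13) - 8 ≡ 2. → (13, 2)

(13, 2)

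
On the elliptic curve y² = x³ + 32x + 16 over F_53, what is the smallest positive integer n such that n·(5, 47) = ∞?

2P: tangent at (5, 47): λ = (3·5² + 32)/(2·47) ≡ 1/41. 41⁻¹ ≡ 22 (mod 53), so λ ≡ 1·22 ≡ 22.
  x = λ² - 5 - 5 = 484 - 10 ≡ 50; y = λ·(5 - 50) - 47 ≡ 23. → (50, 23)
3P: (50, 23) + (5, 47). λ = (47 - 23)/(5 - 50) ≡ 24/8 mod 53. 8⁻¹ ≡ 20 (mod 53), so λ ≡ 3.
  x = λ² - 50 - 5 = 9 - 55 ≡ 7; y = λ·(50 - 7) - 23 ≡ 0. → (7, 0)
4P: (7, 0) + (5, 47). λ = (47 - 0)/(5 - 7) ≡ 47/51 mod 53. 51⁻¹ ≡ 26 (mod 53), so λ ≡ 3.
  x = λ² - 7 - 5 = 9 - 12 ≡ 50; y = λ·(7 - 50) - 0 ≡ 30. → (50, 30)
5P: (50, 30) + (5, 47). λ = (47 - 30)/(5 - 50) ≡ 17/8 mod 53. 8⁻¹ ≡ 20 (mod 53), so λ ≡ 22.
  x = λ² - 50 - 5 = 484 - 55 ≡ 5; y = λ·(50 - 5) - 30 ≡ 6. → (5, 6)
6P: (5, 6) + (5, 47): same x and y₁ ≡ -y₂, so the sum is ∞.
6P = ∞, so the order is 6.

6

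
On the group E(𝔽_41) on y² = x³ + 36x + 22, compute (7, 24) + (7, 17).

O

The two points share x = 7 and their y-coordinates satisfy 24 + 17 ≡ 0 (mod 41), so they are inverses. Their sum is ∞.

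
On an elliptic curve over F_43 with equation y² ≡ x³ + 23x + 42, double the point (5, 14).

tangent at (5, 14): λ = (3·5² + 23)/(2·14) ≡ 12/28. 28⁻¹ ≡ 20 (mod 43) since 28·20 = 560 ≡ 1, so λ ≡ 12·20 ≡ 25.
  x = λ² - 5 - 5 = 625 - 10 ≡ 13; y = λ·(5 - 13) - 14 ≡ 1. → (13, 1)

(13, 1)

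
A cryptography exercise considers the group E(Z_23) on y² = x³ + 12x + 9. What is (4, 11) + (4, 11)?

tangent at (4, 11): λ = (3·4² + 12)/(2·11) ≡ 14/22. 22⁻¹ ≡ 22 (mod 23), so λ ≡ 14·22 ≡ 9.
  x = λ² - 4 - 4 = 81 - 8 ≡ 4; y = λ·(4 - 4) - 11 ≡ 12. → (4, 12)

(4, 12)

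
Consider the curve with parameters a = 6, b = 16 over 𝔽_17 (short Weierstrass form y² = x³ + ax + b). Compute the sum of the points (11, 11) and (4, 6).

(15, 8)

(11, 11) + (4, 6). λ = (6 - 11)/(4 - 11) ≡ 12/10 mod 17. 10⁻¹ ≡ 12 (mod 17) since 10·12 = 120 ≡ 1, so λ ≡ 8.
  x = λ² - 11 - 4 = 64 - 15 ≡ 15; y = λ·(11 - 15) - 11 ≡ 8. → (15, 8)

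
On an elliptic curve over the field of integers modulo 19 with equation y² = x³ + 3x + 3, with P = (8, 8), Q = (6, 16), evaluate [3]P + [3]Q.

First 3P:
Repeated addition: build up to 3P.
2P: tangent at (8, 8): λ = (3·8² + 3)/(2·8) ≡ 5/16. 16⁻¹ ≡ 6 (mod 19), so λ ≡ 5·6 ≡ 11.
  x = λ² - 8 - 8 = 121 - 16 ≡ 10; y = λ·(8 - 10) - 8 ≡ 8. → (10, 8)
3P: (10, 8) + (8, 8). λ = (8 - 8)/(8 - 10) ≡ 0/17 mod 19. 17⁻¹ ≡ 9 (mod 19), so λ ≡ 0.
  x = λ² - 10 - 8 = 0 - 18 ≡ 1; y = λ·(10 - 1) - 8 ≡ 11. → (1, 11)
3P = (1, 11).
Next 3Q:
Repeated addition: build up to 3Q.
2Q: tangent at (6, 16): λ = (3·6² + 3)/(2·16) ≡ 16/13. 13⁻¹ ≡ 3 (mod 19) since 13·3 = 39 ≡ 1, so λ ≡ 16·3 ≡ 10.
  x = λ² - 6 - 6 = 100 - 12 ≡ 12; y = λ·(6 - 12) - 16 ≡ 0. → (12, 0)
3Q: (12, 0) + (6, 16). λ = (16 - 0)/(6 - 12) ≡ 16/13 mod 19. 13⁻¹ ≡ 3 (mod 19) since 13·3 = 39 ≡ 1, so λ ≡ 10.
  x = λ² - 12 - 6 = 100 - 18 ≡ 6; y = λ·(12 - 6) - 0 ≡ 3. → (6, 3)
3Q = (6, 3).
Finally 3P + 3Q:
(1, 11) + (6, 3). λ = (3 - 11)/(6 - 1) ≡ 11/5 mod 19. 5⁻¹ ≡ 4 (mod 19), so λ ≡ 6.
  x = λ² - 1 - 6 = 36 - 7 ≡ 10; y = λ·(1 - 10) - 11 ≡ 11. → (10, 11)

(10, 11)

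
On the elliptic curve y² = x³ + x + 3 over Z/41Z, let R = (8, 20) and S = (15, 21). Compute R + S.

(13, 32)

(8, 20) + (15, 21). λ = (21 - 20)/(15 - 8) ≡ 1/7 mod 41. 7⁻¹ ≡ 6 (mod 41), so λ ≡ 6.
  x = λ² - 8 - 15 = 36 - 23 ≡ 13; y = λ·(8 - 13) - 20 ≡ 32. → (13, 32)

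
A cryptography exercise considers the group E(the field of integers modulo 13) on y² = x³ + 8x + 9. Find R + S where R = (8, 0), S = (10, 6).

(8, 0) + (10, 6). λ = (6 - 0)/(10 - 8) ≡ 6/2 mod 13. 2⁻¹ ≡ 7 (mod 13), so λ ≡ 3.
  x = λ² - 8 - 10 = 9 - 18 ≡ 4; y = λ·(8 - 4) - 0 ≡ 12. → (4, 12)

(4, 12)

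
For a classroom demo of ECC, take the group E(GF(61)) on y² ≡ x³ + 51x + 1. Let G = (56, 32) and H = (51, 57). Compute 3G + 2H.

First 3G:
Repeated addition: build up to 3G.
2G: tangent at (56, 32): λ = (3·56² + 51)/(2·32) ≡ 4/3. 3⁻¹ ≡ 41 (mod 61) since 3·41 = 123 ≡ 1, so λ ≡ 4·41 ≡ 42.
  x = λ² - 56 - 56 = 1764 - 112 ≡ 5; y = λ·(56 - 5) - 32 ≡ 36. → (5, 36)
3G: (5, 36) + (56, 32). λ = (32 - 36)/(56 - 5) ≡ 57/51 mod 61. 51⁻¹ ≡ 6 (mod 61), so λ ≡ 37.
  x = λ² - 5 - 56 = 1369 - 61 ≡ 27; y = λ·(5 - 27) - 36 ≡ 4. → (27, 4)
3G = (27, 4).
Next 2H:
Repeated addition: build up to 2H.
2H: tangent at (51, 57): λ = (3·51² + 51)/(2·57) ≡ 46/53. 53⁻¹ ≡ 38 (mod 61), so λ ≡ 46·38 ≡ 40.
  x = λ² - 51 - 51 = 1600 - 102 ≡ 34; y = λ·(51 - 34) - 57 ≡ 13. → (34, 13)
2H = (34, 13).
Finally 3G + 2H:
(27, 4) + (34, 13). λ = (13 - 4)/(34 - 27) ≡ 9/7 mod 61. 7⁻¹ ≡ 35 (mod 61), so λ ≡ 10.
  x = λ² - 27 - 34 = 100 - 61 ≡ 39; y = λ·(27 - 39) - 4 ≡ 59. → (39, 59)

(39, 59)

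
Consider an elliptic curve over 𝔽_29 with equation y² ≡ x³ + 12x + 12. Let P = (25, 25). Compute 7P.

(13, 4)

Double-and-add on 7 = (111)₂. Start with P = (25, 25) for the leading 1-bit.
double: tangent at (25, 25): λ = (3·25² + 12)/(2·25) ≡ 2/21. 21⁻¹ ≡ 18 (mod 29), so λ ≡ 2·18 ≡ 7.
  x = λ² - 25 - 25 = 49 - 50 ≡ 28; y = λ·(25 - 28) - 25 ≡ 12. → (28, 12)
add P: (28, 12) + (25, 25). λ = (25 - 12)/(25 - 28) ≡ 13/26 mod 29. 26⁻¹ ≡ 19 (mod 29), so λ ≡ 15.
  x = λ² - 28 - 25 = 225 - 53 ≡ 27; y = λ·(28 - 27) - 12 ≡ 3. → (27, 3)
double: tangent at (27, 3): λ = (3·27² + 12)/(2·3) ≡ 24/6. 6⁻¹ ≡ 5 (mod 29), so λ ≡ 24·5 ≡ 4.
  x = λ² - 27 - 27 = 16 - 54 ≡ 20; y = λ·(27 - 20) - 3 ≡ 25. → (20, 25)
add P: (20, 25) + (25, 25). λ = (25 - 25)/(25 - 20) ≡ 0/5 mod 29. 5⁻¹ ≡ 6 (mod 29), so λ ≡ 0.
  x = λ² - 20 - 25 = 0 - 45 ≡ 13; y = λ·(20 - 13) - 25 ≡ 4. → (13, 4)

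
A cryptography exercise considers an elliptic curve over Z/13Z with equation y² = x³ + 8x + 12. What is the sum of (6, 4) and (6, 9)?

O

The two points share x = 6 and their y-coordinates satisfy 4 + 9 ≡ 0 (mod 13), so they are inverses. Their sum is 𝒪.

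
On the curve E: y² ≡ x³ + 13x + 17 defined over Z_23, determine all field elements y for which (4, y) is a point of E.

8, 15

x³ + 13x + 17 = 133 ≡ 18 (mod 23).
Square roots of 18 mod 23: 8 and 15 (since 8² = 64 ≡ 18).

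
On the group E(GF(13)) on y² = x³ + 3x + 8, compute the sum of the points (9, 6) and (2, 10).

(9, 6) + (2, 10). λ = (10 - 6)/(2 - 9) ≡ 4/6 mod 13. 6⁻¹ ≡ 11 (mod 13), so λ ≡ 5.
  x = λ² - 9 - 2 = 25 - 11 ≡ 1; y = λ·(9 - 1) - 6 ≡ 8. → (1, 8)

(1, 8)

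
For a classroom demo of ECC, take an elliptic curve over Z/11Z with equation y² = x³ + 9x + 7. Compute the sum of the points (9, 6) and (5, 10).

(9, 5)

(9, 6) + (5, 10). λ = (10 - 6)/(5 - 9) ≡ 4/7 mod 11. 7⁻¹ ≡ 8 (mod 11) since 7·8 = 56 ≡ 1, so λ ≡ 10.
  x = λ² - 9 - 5 = 100 - 14 ≡ 9; y = λ·(9 - 9) - 6 ≡ 5. → (9, 5)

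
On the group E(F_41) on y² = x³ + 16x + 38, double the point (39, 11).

(29, 39)

tangent at (39, 11): λ = (3·39² + 16)/(2·11) ≡ 28/22. 22⁻¹ ≡ 28 (mod 41), so λ ≡ 28·28 ≡ 5.
  x = λ² - 39 - 39 = 25 - 78 ≡ 29; y = λ·(39 - 29) - 11 ≡ 39. → (29, 39)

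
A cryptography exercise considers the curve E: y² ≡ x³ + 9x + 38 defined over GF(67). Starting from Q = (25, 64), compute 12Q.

(30, 21)

Double-and-add on 12 = (1100)₂. Start with Q = (25, 64) for the leading 1-bit.
double: tangent at (25, 64): λ = (3·25² + 9)/(2·64) ≡ 8/61. 61⁻¹ ≡ 11 (mod 67), so λ ≡ 8·11 ≡ 21.
  x = λ² - 25 - 25 = 441 - 50 ≡ 56; y = λ·(25 - 56) - 64 ≡ 22. → (56, 22)
add Q: (56, 22) + (25, 64). λ = (64 - 22)/(25 - 56) ≡ 42/36 mod 67. 36⁻¹ ≡ 54 (mod 67), so λ ≡ 57.
  x = λ² - 56 - 25 = 3249 - 81 ≡ 19; y = λ·(56 - 19) - 22 ≡ 10. → (19, 10)
double: tangent at (19, 10): λ = (3·19² + 9)/(2·10) ≡ 20/20. 20⁻¹ ≡ 57 (mod 67), so λ ≡ 20·57 ≡ 1.
  x = λ² - 19 - 19 = 1 - 38 ≡ 30; y = λ·(19 - 30) - 10 ≡ 46. → (30, 46)
double: tangent at (30, 46): λ = (3·30² + 9)/(2·46) ≡ 29/25. 25⁻¹ ≡ 59 (mod 67) since 25·59 = 1475 ≡ 1, so λ ≡ 29·59 ≡ 36.
  x = λ² - 30 - 30 = 1296 - 60 ≡ 30; y = λ·(30 - 30) - 46 ≡ 21. → (30, 21)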